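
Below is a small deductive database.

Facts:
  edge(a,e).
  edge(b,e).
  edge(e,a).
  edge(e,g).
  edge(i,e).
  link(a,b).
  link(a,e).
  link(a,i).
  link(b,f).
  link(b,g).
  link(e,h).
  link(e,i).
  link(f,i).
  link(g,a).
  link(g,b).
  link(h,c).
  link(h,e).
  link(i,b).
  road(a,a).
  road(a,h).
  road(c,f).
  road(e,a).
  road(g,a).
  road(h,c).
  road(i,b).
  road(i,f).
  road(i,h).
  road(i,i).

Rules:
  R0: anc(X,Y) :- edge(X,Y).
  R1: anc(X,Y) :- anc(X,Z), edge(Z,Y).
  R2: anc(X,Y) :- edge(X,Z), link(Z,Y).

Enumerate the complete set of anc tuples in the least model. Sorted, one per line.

anc(a,a)
anc(a,e)
anc(a,g)
anc(a,h)
anc(a,i)
anc(b,a)
anc(b,e)
anc(b,g)
anc(b,h)
anc(b,i)
anc(e,a)
anc(e,b)
anc(e,e)
anc(e,g)
anc(e,i)
anc(i,a)
anc(i,e)
anc(i,g)
anc(i,h)
anc(i,i)

round 1: derive anc(a,e) via R0 from edge(a,e)
round 1: derive anc(b,e) via R0 from edge(b,e)
round 1: derive anc(e,a) via R0 from edge(e,a)
round 1: derive anc(e,g) via R0 from edge(e,g)
round 1: derive anc(i,e) via R0 from edge(i,e)
round 1: derive anc(a,h) via R2 from edge(a,e), link(e,h)
round 1: derive anc(a,i) via R2 from edge(a,e), link(e,i)
round 1: derive anc(b,h) via R2 from edge(b,e), link(e,h)
round 1: derive anc(b,i) via R2 from edge(b,e), link(e,i)
round 1: derive anc(e,b) via R2 from edge(e,a), link(a,b)
round 1: derive anc(e,e) via R2 from edge(e,a), link(a,e)
round 1: derive anc(e,i) via R2 from edge(e,a), link(a,i)
round 1: derive anc(i,h) via R2 from edge(i,e), link(e,h)
round 1: derive anc(i,i) via R2 from edge(i,e), link(e,i)
round 2: derive anc(a,a) via R1 from anc(a,e), edge(e,a)
round 2: derive anc(a,g) via R1 from anc(a,e), edge(e,g)
round 2: derive anc(b,a) via R1 from anc(b,e), edge(e,a)
round 2: derive anc(b,g) via R1 from anc(b,e), edge(e,g)
round 2: derive anc(i,a) via R1 from anc(i,e), edge(e,a)
round 2: derive anc(i,g) via R1 from anc(i,e), edge(e,g)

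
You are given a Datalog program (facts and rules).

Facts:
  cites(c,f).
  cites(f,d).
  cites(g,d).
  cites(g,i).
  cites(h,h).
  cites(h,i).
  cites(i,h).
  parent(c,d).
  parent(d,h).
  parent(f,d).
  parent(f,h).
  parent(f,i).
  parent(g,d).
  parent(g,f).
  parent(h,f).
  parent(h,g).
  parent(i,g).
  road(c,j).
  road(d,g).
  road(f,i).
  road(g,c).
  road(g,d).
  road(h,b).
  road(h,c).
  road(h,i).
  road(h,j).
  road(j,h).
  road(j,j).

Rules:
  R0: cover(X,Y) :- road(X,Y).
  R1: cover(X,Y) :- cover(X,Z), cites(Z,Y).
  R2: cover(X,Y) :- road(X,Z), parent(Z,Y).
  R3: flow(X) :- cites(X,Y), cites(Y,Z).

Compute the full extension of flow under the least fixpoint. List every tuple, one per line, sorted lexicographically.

flow(c)
flow(g)
flow(h)
flow(i)

round 1: derive flow(c) via R3 from cites(c,f), cites(f,d)
round 1: derive flow(g) via R3 from cites(g,i), cites(i,h)
round 1: derive flow(h) via R3 from cites(h,h), cites(h,h)
round 1: derive flow(i) via R3 from cites(i,h), cites(h,h)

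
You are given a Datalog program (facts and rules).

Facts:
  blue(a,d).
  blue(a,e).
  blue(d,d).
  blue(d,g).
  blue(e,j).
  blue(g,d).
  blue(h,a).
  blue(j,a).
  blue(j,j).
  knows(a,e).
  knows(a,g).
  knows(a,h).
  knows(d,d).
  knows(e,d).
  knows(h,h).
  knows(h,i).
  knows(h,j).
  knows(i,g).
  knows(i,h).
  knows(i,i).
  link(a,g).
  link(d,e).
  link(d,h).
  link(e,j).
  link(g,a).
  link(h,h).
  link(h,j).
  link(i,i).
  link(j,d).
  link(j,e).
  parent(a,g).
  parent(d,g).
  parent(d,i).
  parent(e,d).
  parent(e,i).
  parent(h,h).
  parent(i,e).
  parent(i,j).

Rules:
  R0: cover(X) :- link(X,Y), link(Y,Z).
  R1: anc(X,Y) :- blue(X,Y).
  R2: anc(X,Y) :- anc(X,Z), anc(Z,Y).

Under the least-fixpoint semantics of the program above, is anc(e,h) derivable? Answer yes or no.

no

round 1: derive anc(a,d) via R1 from blue(a,d)
round 1: derive anc(a,e) via R1 from blue(a,e)
round 1: derive anc(d,d) via R1 from blue(d,d)
round 1: derive anc(d,g) via R1 from blue(d,g)
round 1: derive anc(e,j) via R1 from blue(e,j)
round 1: derive anc(g,d) via R1 from blue(g,d)
round 1: derive anc(h,a) via R1 from blue(h,a)
round 1: derive anc(j,a) via R1 from blue(j,a)
round 1: derive anc(j,j) via R1 from blue(j,j)
round 2: derive anc(a,g) via R2 from anc(a,d), anc(d,g)
round 2: derive anc(a,j) via R2 from anc(a,e), anc(e,j)
round 2: derive anc(e,a) via R2 from anc(e,j), anc(j,a)
round 2: derive anc(g,g) via R2 from anc(g,d), anc(d,g)
round 2: derive anc(h,d) via R2 from anc(h,a), anc(a,d)
round 2: derive anc(h,e) via R2 from anc(h,a), anc(a,e)
round 2: derive anc(j,d) via R2 from anc(j,a), anc(a,d)
round 2: derive anc(j,e) via R2 from anc(j,a), anc(a,e)
round 3: derive anc(a,a) via R2 from anc(a,e), anc(e,a)
round 3: derive anc(e,d) via R2 from anc(e,a), anc(a,d)
round 3: derive anc(e,e) via R2 from anc(e,a), anc(a,e)
round 3: derive anc(e,g) via R2 from anc(e,a), anc(a,g)
round 3: derive anc(h,g) via R2 from anc(h,a), anc(a,g)
round 3: derive anc(h,j) via R2 from anc(h,a), anc(a,j)
round 3: derive anc(j,g) via R2 from anc(j,a), anc(a,g)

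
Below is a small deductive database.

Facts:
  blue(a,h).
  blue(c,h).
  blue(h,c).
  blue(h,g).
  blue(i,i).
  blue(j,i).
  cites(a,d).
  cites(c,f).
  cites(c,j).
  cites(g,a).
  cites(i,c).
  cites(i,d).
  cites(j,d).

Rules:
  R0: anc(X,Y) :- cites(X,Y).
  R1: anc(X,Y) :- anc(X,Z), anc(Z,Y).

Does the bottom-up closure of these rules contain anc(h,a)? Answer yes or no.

round 1: derive anc(a,d) via R0 from cites(a,d)
round 1: derive anc(c,f) via R0 from cites(c,f)
round 1: derive anc(c,j) via R0 from cites(c,j)
round 1: derive anc(g,a) via R0 from cites(g,a)
round 1: derive anc(i,c) via R0 from cites(i,c)
round 1: derive anc(i,d) via R0 from cites(i,d)
round 1: derive anc(j,d) via R0 from cites(j,d)
round 2: derive anc(c,d) via R1 from anc(c,j), anc(j,d)
round 2: derive anc(g,d) via R1 from anc(g,a), anc(a,d)
round 2: derive anc(i,f) via R1 from anc(i,c), anc(c,f)
round 2: derive anc(i,j) via R1 from anc(i,c), anc(c,j)

no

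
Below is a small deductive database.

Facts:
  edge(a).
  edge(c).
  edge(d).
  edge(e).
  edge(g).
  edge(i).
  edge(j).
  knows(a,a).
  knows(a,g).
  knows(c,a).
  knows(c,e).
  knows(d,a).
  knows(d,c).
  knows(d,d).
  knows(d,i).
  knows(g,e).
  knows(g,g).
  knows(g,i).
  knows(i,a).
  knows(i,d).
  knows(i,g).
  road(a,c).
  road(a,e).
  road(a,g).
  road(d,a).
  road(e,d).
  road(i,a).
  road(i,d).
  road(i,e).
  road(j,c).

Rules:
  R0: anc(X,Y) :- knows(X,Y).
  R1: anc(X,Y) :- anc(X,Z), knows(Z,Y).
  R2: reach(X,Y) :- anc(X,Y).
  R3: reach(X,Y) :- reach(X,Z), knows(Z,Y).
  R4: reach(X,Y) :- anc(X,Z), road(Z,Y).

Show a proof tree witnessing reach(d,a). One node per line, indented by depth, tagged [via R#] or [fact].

round 1: derive anc(a,a) via R0 from knows(a,a)
round 1: derive anc(a,g) via R0 from knows(a,g)
round 1: derive anc(c,a) via R0 from knows(c,a)
round 1: derive anc(c,e) via R0 from knows(c,e)
round 1: derive anc(d,a) via R0 from knows(d,a)
round 1: derive anc(d,c) via R0 from knows(d,c)
round 1: derive anc(d,d) via R0 from knows(d,d)
round 1: derive anc(d,i) via R0 from knows(d,i)
round 1: derive anc(g,e) via R0 from knows(g,e)
round 1: derive anc(g,g) via R0 from knows(g,g)
round 1: derive anc(g,i) via R0 from knows(g,i)
round 1: derive anc(i,a) via R0 from knows(i,a)
round 1: derive anc(i,d) via R0 from knows(i,d)
round 1: derive anc(i,g) via R0 from knows(i,g)
round 2: derive anc(a,e) via R1 from anc(a,g), knows(g,e)
round 2: derive anc(a,i) via R1 from anc(a,g), knows(g,i)
round 2: derive anc(c,g) via R1 from anc(c,a), knows(a,g)
round 2: derive anc(d,e) via R1 from anc(d,c), knows(c,e)
round 2: derive anc(d,g) via R1 from anc(d,a), knows(a,g)
round 2: derive anc(g,a) via R1 from anc(g,i), knows(i,a)
round 2: derive anc(g,d) via R1 from anc(g,i), knows(i,d)
round 2: derive anc(i,c) via R1 from anc(i,d), knows(d,c)
round 2: derive anc(i,e) via R1 from anc(i,g), knows(g,e)
round 2: derive anc(i,i) via R1 from anc(i,d), knows(d,i)
round 2: derive reach(a,a) via R2 from anc(a,a)
round 2: derive reach(a,g) via R2 from anc(a,g)
round 2: derive reach(c,a) via R2 from anc(c,a)
round 2: derive reach(c,e) via R2 from anc(c,e)
round 2: derive reach(d,a) via R2 from anc(d,a)
round 2: derive reach(d,c) via R2 from anc(d,c)
round 2: derive reach(d,d) via R2 from anc(d,d)
round 2: derive reach(d,i) via R2 from anc(d,i)
round 2: derive reach(g,e) via R2 from anc(g,e)
round 2: derive reach(g,g) via R2 from anc(g,g)
round 2: derive reach(g,i) via R2 from anc(g,i)
round 2: derive reach(i,a) via R2 from anc(i,a)
round 2: derive reach(i,d) via R2 from anc(i,d)
round 2: derive reach(i,g) via R2 from anc(i,g)
round 2: derive reach(a,c) via R4 from anc(a,a), road(a,c)
round 2: derive reach(a,e) via R4 from anc(a,a), road(a,e)
round 2: derive reach(c,c) via R4 from anc(c,a), road(a,c)
round 2: derive reach(c,d) via R4 from anc(c,e), road(e,d)
round 2: derive reach(c,g) via R4 from anc(c,a), road(a,g)
round 2: derive reach(d,e) via R4 from anc(d,a), road(a,e)
round 2: derive reach(d,g) via R4 from anc(d,a), road(a,g)
round 2: derive reach(g,a) via R4 from anc(g,i), road(i,a)
round 2: derive reach(g,d) via R4 from anc(g,e), road(e,d)
round 2: derive reach(i,c) via R4 from anc(i,a), road(a,c)
round 2: derive reach(i,e) via R4 from anc(i,a), road(a,e)
round 3: derive anc(a,d) via R1 from anc(a,i), knows(i,d)
round 3: derive anc(c,i) via R1 from anc(c,g), knows(g,i)
round 3: derive anc(g,c) via R1 from anc(g,d), knows(d,c)
round 3: derive reach(a,i) via R2 from anc(a,i)
round 3: derive reach(i,i) via R2 from anc(i,i)
round 3: derive reach(c,i) via R3 from reach(c,d), knows(d,i)
round 3: derive reach(g,c) via R3 from reach(g,d), knows(d,c)
round 3: derive reach(a,d) via R4 from anc(a,e), road(e,d)
round 4: derive anc(a,c) via R1 from anc(a,d), knows(d,c)
round 4: derive anc(c,d) via R1 from anc(c,i), knows(i,d)
round 5: derive anc(c,c) via R1 from anc(c,d), knows(d,c)

reach(d,a)  [via R2]
  anc(d,a)  [via R0]
    knows(d,a)  [fact]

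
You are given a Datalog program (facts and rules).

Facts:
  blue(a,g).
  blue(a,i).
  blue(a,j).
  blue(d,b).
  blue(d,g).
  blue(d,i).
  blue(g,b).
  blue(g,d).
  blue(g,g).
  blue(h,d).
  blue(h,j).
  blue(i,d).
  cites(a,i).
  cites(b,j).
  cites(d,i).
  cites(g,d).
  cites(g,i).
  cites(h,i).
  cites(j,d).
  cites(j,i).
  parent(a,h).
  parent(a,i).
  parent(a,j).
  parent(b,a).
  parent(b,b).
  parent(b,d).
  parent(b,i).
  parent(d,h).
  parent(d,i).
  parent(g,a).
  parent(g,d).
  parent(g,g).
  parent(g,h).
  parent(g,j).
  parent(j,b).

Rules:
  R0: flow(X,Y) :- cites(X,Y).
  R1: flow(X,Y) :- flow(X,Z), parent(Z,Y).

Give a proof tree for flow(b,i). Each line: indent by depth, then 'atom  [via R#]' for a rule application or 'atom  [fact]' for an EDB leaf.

flow(b,i)  [via R1]
  flow(b,b)  [via R1]
    flow(b,j)  [via R0]
      cites(b,j)  [fact]
    parent(j,b)  [fact]
  parent(b,i)  [fact]

round 1: derive flow(a,i) via R0 from cites(a,i)
round 1: derive flow(b,j) via R0 from cites(b,j)
round 1: derive flow(d,i) via R0 from cites(d,i)
round 1: derive flow(g,d) via R0 from cites(g,d)
round 1: derive flow(g,i) via R0 from cites(g,i)
round 1: derive flow(h,i) via R0 from cites(h,i)
round 1: derive flow(j,d) via R0 from cites(j,d)
round 1: derive flow(j,i) via R0 from cites(j,i)
round 2: derive flow(b,b) via R1 from flow(b,j), parent(j,b)
round 2: derive flow(g,h) via R1 from flow(g,d), parent(d,h)
round 2: derive flow(j,h) via R1 from flow(j,d), parent(d,h)
round 3: derive flow(b,a) via R1 from flow(b,b), parent(b,a)
round 3: derive flow(b,d) via R1 from flow(b,b), parent(b,d)
round 3: derive flow(b,i) via R1 from flow(b,b), parent(b,i)
round 4: derive flow(b,h) via R1 from flow(b,a), parent(a,h)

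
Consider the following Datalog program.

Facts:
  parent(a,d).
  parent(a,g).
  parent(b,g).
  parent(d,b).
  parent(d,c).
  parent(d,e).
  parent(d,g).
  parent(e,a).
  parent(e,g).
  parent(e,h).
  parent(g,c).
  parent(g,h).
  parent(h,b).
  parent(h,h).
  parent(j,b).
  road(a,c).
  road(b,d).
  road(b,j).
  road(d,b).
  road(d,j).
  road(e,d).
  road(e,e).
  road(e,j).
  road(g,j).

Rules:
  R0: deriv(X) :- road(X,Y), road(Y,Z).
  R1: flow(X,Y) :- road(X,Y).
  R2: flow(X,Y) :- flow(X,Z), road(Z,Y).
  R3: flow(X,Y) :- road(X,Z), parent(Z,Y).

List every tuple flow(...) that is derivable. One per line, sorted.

flow(a,c)
flow(b,b)
flow(b,c)
flow(b,d)
flow(b,e)
flow(b,g)
flow(b,j)
flow(d,b)
flow(d,d)
flow(d,g)
flow(d,j)
flow(e,a)
flow(e,b)
flow(e,c)
flow(e,d)
flow(e,e)
flow(e,g)
flow(e,h)
flow(e,j)
flow(g,b)
flow(g,d)
flow(g,j)

round 1: derive flow(a,c) via R1 from road(a,c)
round 1: derive flow(b,d) via R1 from road(b,d)
round 1: derive flow(b,j) via R1 from road(b,j)
round 1: derive flow(d,b) via R1 from road(d,b)
round 1: derive flow(d,j) via R1 from road(d,j)
round 1: derive flow(e,d) via R1 from road(e,d)
round 1: derive flow(e,e) via R1 from road(e,e)
round 1: derive flow(e,j) via R1 from road(e,j)
round 1: derive flow(g,j) via R1 from road(g,j)
round 1: derive flow(b,b) via R3 from road(b,d), parent(d,b)
round 1: derive flow(b,c) via R3 from road(b,d), parent(d,c)
round 1: derive flow(b,e) via R3 from road(b,d), parent(d,e)
round 1: derive flow(b,g) via R3 from road(b,d), parent(d,g)
round 1: derive flow(d,g) via R3 from road(d,b), parent(b,g)
round 1: derive flow(e,a) via R3 from road(e,e), parent(e,a)
round 1: derive flow(e,b) via R3 from road(e,d), parent(d,b)
round 1: derive flow(e,c) via R3 from road(e,d), parent(d,c)
round 1: derive flow(e,g) via R3 from road(e,d), parent(d,g)
round 1: derive flow(e,h) via R3 from road(e,e), parent(e,h)
round 1: derive flow(g,b) via R3 from road(g,j), parent(j,b)
round 2: derive flow(d,d) via R2 from flow(d,b), road(b,d)
round 2: derive flow(g,d) via R2 from flow(g,b), road(b,d)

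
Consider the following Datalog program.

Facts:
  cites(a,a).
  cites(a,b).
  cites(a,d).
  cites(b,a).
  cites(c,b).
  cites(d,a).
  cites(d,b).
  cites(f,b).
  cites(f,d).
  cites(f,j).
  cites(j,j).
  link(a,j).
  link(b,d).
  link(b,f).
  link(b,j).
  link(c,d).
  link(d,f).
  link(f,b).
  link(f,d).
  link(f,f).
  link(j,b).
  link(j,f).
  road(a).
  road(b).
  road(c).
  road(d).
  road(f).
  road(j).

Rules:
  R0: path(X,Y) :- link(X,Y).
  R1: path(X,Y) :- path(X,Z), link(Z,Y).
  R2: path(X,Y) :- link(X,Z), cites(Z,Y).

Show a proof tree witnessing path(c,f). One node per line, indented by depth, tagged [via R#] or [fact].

round 1: derive path(a,j) via R0 from link(a,j)
round 1: derive path(b,d) via R0 from link(b,d)
round 1: derive path(b,f) via R0 from link(b,f)
round 1: derive path(b,j) via R0 from link(b,j)
round 1: derive path(c,d) via R0 from link(c,d)
round 1: derive path(d,f) via R0 from link(d,f)
round 1: derive path(f,b) via R0 from link(f,b)
round 1: derive path(f,d) via R0 from link(f,d)
round 1: derive path(f,f) via R0 from link(f,f)
round 1: derive path(j,b) via R0 from link(j,b)
round 1: derive path(j,f) via R0 from link(j,f)
round 1: derive path(b,a) via R2 from link(b,d), cites(d,a)
round 1: derive path(b,b) via R2 from link(b,d), cites(d,b)
round 1: derive path(c,a) via R2 from link(c,d), cites(d,a)
round 1: derive path(c,b) via R2 from link(c,d), cites(d,b)
round 1: derive path(d,b) via R2 from link(d,f), cites(f,b)
round 1: derive path(d,d) via R2 from link(d,f), cites(f,d)
round 1: derive path(d,j) via R2 from link(d,f), cites(f,j)
round 1: derive path(f,a) via R2 from link(f,b), cites(b,a)
round 1: derive path(f,j) via R2 from link(f,f), cites(f,j)
round 1: derive path(j,a) via R2 from link(j,b), cites(b,a)
round 1: derive path(j,d) via R2 from link(j,f), cites(f,d)
round 1: derive path(j,j) via R2 from link(j,f), cites(f,j)
round 2: derive path(a,b) via R1 from path(a,j), link(j,b)
round 2: derive path(a,f) via R1 from path(a,j), link(j,f)
round 2: derive path(c,f) via R1 from path(c,b), link(b,f)
round 2: derive path(c,j) via R1 from path(c,a), link(a,j)
round 3: derive path(a,d) via R1 from path(a,b), link(b,d)

path(c,f)  [via R1]
  path(c,b)  [via R2]
    link(c,d)  [fact]
    cites(d,b)  [fact]
  link(b,f)  [fact]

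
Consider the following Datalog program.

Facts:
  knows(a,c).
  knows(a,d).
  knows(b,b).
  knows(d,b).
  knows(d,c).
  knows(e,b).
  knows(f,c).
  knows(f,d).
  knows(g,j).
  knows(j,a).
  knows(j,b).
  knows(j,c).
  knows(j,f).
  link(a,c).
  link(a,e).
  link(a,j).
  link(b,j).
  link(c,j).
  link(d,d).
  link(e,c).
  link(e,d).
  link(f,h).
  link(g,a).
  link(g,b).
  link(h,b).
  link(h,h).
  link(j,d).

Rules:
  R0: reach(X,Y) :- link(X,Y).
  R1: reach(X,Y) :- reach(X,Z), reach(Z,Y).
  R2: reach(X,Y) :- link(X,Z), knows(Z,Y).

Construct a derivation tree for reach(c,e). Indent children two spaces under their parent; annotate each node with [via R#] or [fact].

round 1: derive reach(a,c) via R0 from link(a,c)
round 1: derive reach(a,e) via R0 from link(a,e)
round 1: derive reach(a,j) via R0 from link(a,j)
round 1: derive reach(b,j) via R0 from link(b,j)
round 1: derive reach(c,j) via R0 from link(c,j)
round 1: derive reach(d,d) via R0 from link(d,d)
round 1: derive reach(e,c) via R0 from link(e,c)
round 1: derive reach(e,d) via R0 from link(e,d)
round 1: derive reach(f,h) via R0 from link(f,h)
round 1: derive reach(g,a) via R0 from link(g,a)
round 1: derive reach(g,b) via R0 from link(g,b)
round 1: derive reach(h,b) via R0 from link(h,b)
round 1: derive reach(h,h) via R0 from link(h,h)
round 1: derive reach(j,d) via R0 from link(j,d)
round 1: derive reach(a,a) via R2 from link(a,j), knows(j,a)
round 1: derive reach(a,b) via R2 from link(a,e), knows(e,b)
round 1: derive reach(a,f) via R2 from link(a,j), knows(j,f)
round 1: derive reach(b,a) via R2 from link(b,j), knows(j,a)
round 1: derive reach(b,b) via R2 from link(b,j), knows(j,b)
round 1: derive reach(b,c) via R2 from link(b,j), knows(j,c)
round 1: derive reach(b,f) via R2 from link(b,j), knows(j,f)
round 1: derive reach(c,a) via R2 from link(c,j), knows(j,a)
round 1: derive reach(c,b) via R2 from link(c,j), knows(j,b)
round 1: derive reach(c,c) via R2 from link(c,j), knows(j,c)
round 1: derive reach(c,f) via R2 from link(c,j), knows(j,f)
round 1: derive reach(d,b) via R2 from link(d,d), knows(d,b)
round 1: derive reach(d,c) via R2 from link(d,d), knows(d,c)
round 1: derive reach(e,b) via R2 from link(e,d), knows(d,b)
round 1: derive reach(g,c) via R2 from link(g,a), knows(a,c)
round 1: derive reach(g,d) via R2 from link(g,a), knows(a,d)
round 1: derive reach(j,b) via R2 from link(j,d), knows(d,b)
round 1: derive reach(j,c) via R2 from link(j,d), knows(d,c)
round 2: derive reach(a,d) via R1 from reach(a,e), reach(e,d)
round 2: derive reach(a,h) via R1 from reach(a,f), reach(f,h)
round 2: derive reach(b,d) via R1 from reach(b,j), reach(j,d)
round 2: derive reach(b,e) via R1 from reach(b,a), reach(a,e)
round 2: derive reach(b,h) via R1 from reach(b,f), reach(f,h)
round 2: derive reach(c,d) via R1 from reach(c,j), reach(j,d)
round 2: derive reach(c,e) via R1 from reach(c,a), reach(a,e)
round 2: derive reach(c,h) via R1 from reach(c,f), reach(f,h)
round 2: derive reach(d,a) via R1 from reach(d,b), reach(b,a)
round 2: derive reach(d,f) via R1 from reach(d,b), reach(b,f)
round 2: derive reach(d,j) via R1 from reach(d,b), reach(b,j)
round 2: derive reach(e,a) via R1 from reach(e,b), reach(b,a)
round 2: derive reach(e,f) via R1 from reach(e,b), reach(b,f)
round 2: derive reach(e,j) via R1 from reach(e,b), reach(b,j)
round 2: derive reach(f,b) via R1 from reach(f,h), reach(h,b)
round 2: derive reach(g,e) via R1 from reach(g,a), reach(a,e)
round 2: derive reach(g,f) via R1 from reach(g,a), reach(a,f)
round 2: derive reach(g,j) via R1 from reach(g,a), reach(a,j)
round 2: derive reach(h,a) via R1 from reach(h,b), reach(b,a)
round 2: derive reach(h,c) via R1 from reach(h,b), reach(b,c)
round 2: derive reach(h,f) via R1 from reach(h,b), reach(b,f)
round 2: derive reach(h,j) via R1 from reach(h,b), reach(b,j)
round 2: derive reach(j,a) via R1 from reach(j,b), reach(b,a)
round 2: derive reach(j,f) via R1 from reach(j,b), reach(b,f)
round 2: derive reach(j,j) via R1 from reach(j,b), reach(b,j)
round 3: derive reach(d,e) via R1 from reach(d,a), reach(a,e)
round 3: derive reach(d,h) via R1 from reach(d,a), reach(a,h)
round 3: derive reach(e,e) via R1 from reach(e,a), reach(a,e)
round 3: derive reach(e,h) via R1 from reach(e,a), reach(a,h)
round 3: derive reach(f,a) via R1 from reach(f,b), reach(b,a)
round 3: derive reach(f,c) via R1 from reach(f,b), reach(b,c)
round 3: derive reach(f,d) via R1 from reach(f,b), reach(b,d)
round 3: derive reach(f,e) via R1 from reach(f,b), reach(b,e)
round 3: derive reach(f,f) via R1 from reach(f,b), reach(b,f)
round 3: derive reach(f,j) via R1 from reach(f,b), reach(b,j)
round 3: derive reach(g,h) via R1 from reach(g,a), reach(a,h)
round 3: derive reach(h,d) via R1 from reach(h,a), reach(a,d)
round 3: derive reach(h,e) via R1 from reach(h,a), reach(a,e)
round 3: derive reach(j,e) via R1 from reach(j,a), reach(a,e)
round 3: derive reach(j,h) via R1 from reach(j,a), reach(a,h)

reach(c,e)  [via R1]
  reach(c,a)  [via R2]
    link(c,j)  [fact]
    knows(j,a)  [fact]
  reach(a,e)  [via R0]
    link(a,e)  [fact]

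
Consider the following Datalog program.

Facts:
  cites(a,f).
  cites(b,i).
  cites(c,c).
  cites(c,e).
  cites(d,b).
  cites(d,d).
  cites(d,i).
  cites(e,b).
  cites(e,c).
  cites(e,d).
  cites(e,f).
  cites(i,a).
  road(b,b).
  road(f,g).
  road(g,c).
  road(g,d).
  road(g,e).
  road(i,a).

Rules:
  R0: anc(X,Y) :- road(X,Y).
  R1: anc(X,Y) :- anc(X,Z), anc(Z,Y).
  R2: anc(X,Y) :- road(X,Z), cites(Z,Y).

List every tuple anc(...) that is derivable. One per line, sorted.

anc(b,a)
anc(b,b)
anc(b,c)
anc(b,d)
anc(b,e)
anc(b,f)
anc(b,g)
anc(b,i)
anc(f,a)
anc(f,b)
anc(f,c)
anc(f,d)
anc(f,e)
anc(f,f)
anc(f,g)
anc(f,i)
anc(g,a)
anc(g,b)
anc(g,c)
anc(g,d)
anc(g,e)
anc(g,f)
anc(g,g)
anc(g,i)
anc(i,a)
anc(i,b)
anc(i,c)
anc(i,d)
anc(i,e)
anc(i,f)
anc(i,g)
anc(i,i)

round 1: derive anc(b,b) via R0 from road(b,b)
round 1: derive anc(f,g) via R0 from road(f,g)
round 1: derive anc(g,c) via R0 from road(g,c)
round 1: derive anc(g,d) via R0 from road(g,d)
round 1: derive anc(g,e) via R0 from road(g,e)
round 1: derive anc(i,a) via R0 from road(i,a)
round 1: derive anc(b,i) via R2 from road(b,b), cites(b,i)
round 1: derive anc(g,b) via R2 from road(g,d), cites(d,b)
round 1: derive anc(g,f) via R2 from road(g,e), cites(e,f)
round 1: derive anc(g,i) via R2 from road(g,d), cites(d,i)
round 1: derive anc(i,f) via R2 from road(i,a), cites(a,f)
round 2: derive anc(b,a) via R1 from anc(b,i), anc(i,a)
round 2: derive anc(b,f) via R1 from anc(b,i), anc(i,f)
round 2: derive anc(f,b) via R1 from anc(f,g), anc(g,b)
round 2: derive anc(f,c) via R1 from anc(f,g), anc(g,c)
round 2: derive anc(f,d) via R1 from anc(f,g), anc(g,d)
round 2: derive anc(f,e) via R1 from anc(f,g), anc(g,e)
round 2: derive anc(f,f) via R1 from anc(f,g), anc(g,f)
round 2: derive anc(f,i) via R1 from anc(f,g), anc(g,i)
round 2: derive anc(g,a) via R1 from anc(g,i), anc(i,a)
round 2: derive anc(g,g) via R1 from anc(g,f), anc(f,g)
round 2: derive anc(i,g) via R1 from anc(i,f), anc(f,g)
round 3: derive anc(b,c) via R1 from anc(b,f), anc(f,c)
round 3: derive anc(b,d) via R1 from anc(b,f), anc(f,d)
round 3: derive anc(b,e) via R1 from anc(b,f), anc(f,e)
round 3: derive anc(b,g) via R1 from anc(b,f), anc(f,g)
round 3: derive anc(f,a) via R1 from anc(f,b), anc(b,a)
round 3: derive anc(i,b) via R1 from anc(i,f), anc(f,b)
round 3: derive anc(i,c) via R1 from anc(i,f), anc(f,c)
round 3: derive anc(i,d) via R1 from anc(i,f), anc(f,d)
round 3: derive anc(i,e) via R1 from anc(i,f), anc(f,e)
round 3: derive anc(i,i) via R1 from anc(i,f), anc(f,i)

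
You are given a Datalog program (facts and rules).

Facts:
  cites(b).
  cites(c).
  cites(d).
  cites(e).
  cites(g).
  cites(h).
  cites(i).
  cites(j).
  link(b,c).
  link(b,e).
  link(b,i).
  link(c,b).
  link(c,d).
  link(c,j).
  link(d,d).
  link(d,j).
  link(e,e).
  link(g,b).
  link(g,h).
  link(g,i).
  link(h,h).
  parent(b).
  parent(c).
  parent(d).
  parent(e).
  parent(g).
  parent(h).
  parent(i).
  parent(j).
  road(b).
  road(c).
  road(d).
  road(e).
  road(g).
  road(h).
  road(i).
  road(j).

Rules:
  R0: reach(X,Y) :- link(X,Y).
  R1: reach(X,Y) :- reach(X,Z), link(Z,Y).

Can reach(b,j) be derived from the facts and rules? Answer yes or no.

round 1: derive reach(b,c) via R0 from link(b,c)
round 1: derive reach(b,e) via R0 from link(b,e)
round 1: derive reach(b,i) via R0 from link(b,i)
round 1: derive reach(c,b) via R0 from link(c,b)
round 1: derive reach(c,d) via R0 from link(c,d)
round 1: derive reach(c,j) via R0 from link(c,j)
round 1: derive reach(d,d) via R0 from link(d,d)
round 1: derive reach(d,j) via R0 from link(d,j)
round 1: derive reach(e,e) via R0 from link(e,e)
round 1: derive reach(g,b) via R0 from link(g,b)
round 1: derive reach(g,h) via R0 from link(g,h)
round 1: derive reach(g,i) via R0 from link(g,i)
round 1: derive reach(h,h) via R0 from link(h,h)
round 2: derive reach(b,b) via R1 from reach(b,c), link(c,b)
round 2: derive reach(b,d) via R1 from reach(b,c), link(c,d)
round 2: derive reach(b,j) via R1 from reach(b,c), link(c,j)
round 2: derive reach(c,c) via R1 from reach(c,b), link(b,c)
round 2: derive reach(c,e) via R1 from reach(c,b), link(b,e)
round 2: derive reach(c,i) via R1 from reach(c,b), link(b,i)
round 2: derive reach(g,c) via R1 from reach(g,b), link(b,c)
round 2: derive reach(g,e) via R1 from reach(g,b), link(b,e)
round 3: derive reach(g,d) via R1 from reach(g,c), link(c,d)
round 3: derive reach(g,j) via R1 from reach(g,c), link(c,j)

yes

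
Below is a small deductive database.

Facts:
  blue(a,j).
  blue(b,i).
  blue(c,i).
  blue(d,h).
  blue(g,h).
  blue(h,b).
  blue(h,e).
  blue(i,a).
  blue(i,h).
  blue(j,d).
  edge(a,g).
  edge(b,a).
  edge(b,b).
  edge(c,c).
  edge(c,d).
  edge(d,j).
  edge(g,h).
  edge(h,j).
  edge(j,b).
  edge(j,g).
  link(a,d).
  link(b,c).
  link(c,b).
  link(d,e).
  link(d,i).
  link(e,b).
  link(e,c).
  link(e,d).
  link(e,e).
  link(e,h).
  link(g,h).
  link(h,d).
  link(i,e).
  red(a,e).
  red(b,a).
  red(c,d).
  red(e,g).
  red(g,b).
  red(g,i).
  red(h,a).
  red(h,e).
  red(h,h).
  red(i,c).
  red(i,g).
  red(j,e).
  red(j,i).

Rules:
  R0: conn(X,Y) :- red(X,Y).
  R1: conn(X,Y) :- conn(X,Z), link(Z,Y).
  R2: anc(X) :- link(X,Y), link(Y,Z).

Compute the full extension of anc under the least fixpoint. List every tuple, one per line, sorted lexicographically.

round 1: derive anc(a) via R2 from link(a,d), link(d,e)
round 1: derive anc(b) via R2 from link(b,c), link(c,b)
round 1: derive anc(c) via R2 from link(c,b), link(b,c)
round 1: derive anc(d) via R2 from link(d,e), link(e,b)
round 1: derive anc(e) via R2 from link(e,b), link(b,c)
round 1: derive anc(g) via R2 from link(g,h), link(h,d)
round 1: derive anc(h) via R2 from link(h,d), link(d,e)
round 1: derive anc(i) via R2 from link(i,e), link(e,b)

anc(a)
anc(b)
anc(c)
anc(d)
anc(e)
anc(g)
anc(h)
anc(i)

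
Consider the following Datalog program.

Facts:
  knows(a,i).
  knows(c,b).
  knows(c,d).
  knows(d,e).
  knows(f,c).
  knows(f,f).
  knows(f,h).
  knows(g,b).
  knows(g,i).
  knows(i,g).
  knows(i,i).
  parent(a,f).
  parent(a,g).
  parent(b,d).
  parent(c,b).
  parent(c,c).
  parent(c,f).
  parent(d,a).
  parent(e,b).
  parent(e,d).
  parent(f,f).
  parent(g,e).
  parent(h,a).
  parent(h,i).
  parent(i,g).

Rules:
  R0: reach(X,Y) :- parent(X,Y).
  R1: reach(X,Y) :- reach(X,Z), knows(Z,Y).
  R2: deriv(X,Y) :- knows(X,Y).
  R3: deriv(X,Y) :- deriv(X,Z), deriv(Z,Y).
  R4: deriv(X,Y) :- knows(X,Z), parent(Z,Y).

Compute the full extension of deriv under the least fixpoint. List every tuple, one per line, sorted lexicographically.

deriv(a,b)
deriv(a,d)
deriv(a,e)
deriv(a,g)
deriv(a,i)
deriv(c,a)
deriv(c,b)
deriv(c,d)
deriv(c,e)
deriv(c,g)
deriv(c,i)
deriv(d,b)
deriv(d,d)
deriv(d,e)
deriv(f,a)
deriv(f,b)
deriv(f,c)
deriv(f,d)
deriv(f,e)
deriv(f,f)
deriv(f,g)
deriv(f,h)
deriv(f,i)
deriv(g,b)
deriv(g,d)
deriv(g,e)
deriv(g,g)
deriv(g,i)
deriv(i,b)
deriv(i,d)
deriv(i,e)
deriv(i,g)
deriv(i,i)

round 1: derive deriv(a,i) via R2 from knows(a,i)
round 1: derive deriv(c,b) via R2 from knows(c,b)
round 1: derive deriv(c,d) via R2 from knows(c,d)
round 1: derive deriv(d,e) via R2 from knows(d,e)
round 1: derive deriv(f,c) via R2 from knows(f,c)
round 1: derive deriv(f,f) via R2 from knows(f,f)
round 1: derive deriv(f,h) via R2 from knows(f,h)
round 1: derive deriv(g,b) via R2 from knows(g,b)
round 1: derive deriv(g,i) via R2 from knows(g,i)
round 1: derive deriv(i,g) via R2 from knows(i,g)
round 1: derive deriv(i,i) via R2 from knows(i,i)
round 1: derive deriv(a,g) via R4 from knows(a,i), parent(i,g)
round 1: derive deriv(c,a) via R4 from knows(c,d), parent(d,a)
round 1: derive deriv(d,b) via R4 from knows(d,e), parent(e,b)
round 1: derive deriv(d,d) via R4 from knows(d,e), parent(e,d)
round 1: derive deriv(f,a) via R4 from knows(f,h), parent(h,a)
round 1: derive deriv(f,b) via R4 from knows(f,c), parent(c,b)
round 1: derive deriv(f,i) via R4 from knows(f,h), parent(h,i)
round 1: derive deriv(g,d) via R4 from knows(g,b), parent(b,d)
round 1: derive deriv(g,g) via R4 from knows(g,i), parent(i,g)
round 1: derive deriv(i,e) via R4 from knows(i,g), parent(g,e)
round 2: derive deriv(a,b) via R3 from deriv(a,g), deriv(g,b)
round 2: derive deriv(a,d) via R3 from deriv(a,g), deriv(g,d)
round 2: derive deriv(a,e) via R3 from deriv(a,i), deriv(i,e)
round 2: derive deriv(c,e) via R3 from deriv(c,d), deriv(d,e)
round 2: derive deriv(c,g) via R3 from deriv(c,a), deriv(a,g)
round 2: derive deriv(c,i) via R3 from deriv(c,a), deriv(a,i)
round 2: derive deriv(f,d) via R3 from deriv(f,c), deriv(c,d)
round 2: derive deriv(f,e) via R3 from deriv(f,i), deriv(i,e)
round 2: derive deriv(f,g) via R3 from deriv(f,a), deriv(a,g)
round 2: derive deriv(g,e) via R3 from deriv(g,d), deriv(d,e)
round 2: derive deriv(i,b) via R3 from deriv(i,g), deriv(g,b)
round 2: derive deriv(i,d) via R3 from deriv(i,g), deriv(g,d)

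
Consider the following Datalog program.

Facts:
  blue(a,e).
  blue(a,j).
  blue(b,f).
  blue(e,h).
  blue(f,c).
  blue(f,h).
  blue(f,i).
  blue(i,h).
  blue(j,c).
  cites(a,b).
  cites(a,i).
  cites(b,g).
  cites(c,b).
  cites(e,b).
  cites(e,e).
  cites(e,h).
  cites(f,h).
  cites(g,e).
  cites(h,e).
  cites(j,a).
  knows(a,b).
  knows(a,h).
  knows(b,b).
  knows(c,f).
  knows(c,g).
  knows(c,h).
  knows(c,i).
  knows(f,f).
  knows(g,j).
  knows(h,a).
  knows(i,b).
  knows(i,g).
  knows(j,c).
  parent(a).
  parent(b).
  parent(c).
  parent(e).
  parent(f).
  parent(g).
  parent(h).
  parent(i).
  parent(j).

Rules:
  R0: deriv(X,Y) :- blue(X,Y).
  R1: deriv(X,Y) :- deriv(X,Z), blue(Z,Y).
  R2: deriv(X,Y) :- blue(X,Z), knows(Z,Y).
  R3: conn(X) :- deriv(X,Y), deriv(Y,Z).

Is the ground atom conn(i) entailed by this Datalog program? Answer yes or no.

yes

round 1: derive deriv(a,e) via R0 from blue(a,e)
round 1: derive deriv(a,j) via R0 from blue(a,j)
round 1: derive deriv(b,f) via R0 from blue(b,f)
round 1: derive deriv(e,h) via R0 from blue(e,h)
round 1: derive deriv(f,c) via R0 from blue(f,c)
round 1: derive deriv(f,h) via R0 from blue(f,h)
round 1: derive deriv(f,i) via R0 from blue(f,i)
round 1: derive deriv(i,h) via R0 from blue(i,h)
round 1: derive deriv(j,c) via R0 from blue(j,c)
round 1: derive deriv(a,c) via R2 from blue(a,j), knows(j,c)
round 1: derive deriv(e,a) via R2 from blue(e,h), knows(h,a)
round 1: derive deriv(f,a) via R2 from blue(f,h), knows(h,a)
round 1: derive deriv(f,b) via R2 from blue(f,i), knows(i,b)
round 1: derive deriv(f,f) via R2 from blue(f,c), knows(c,f)
round 1: derive deriv(f,g) via R2 from blue(f,c), knows(c,g)
round 1: derive deriv(i,a) via R2 from blue(i,h), knows(h,a)
round 1: derive deriv(j,f) via R2 from blue(j,c), knows(c,f)
round 1: derive deriv(j,g) via R2 from blue(j,c), knows(c,g)
round 1: derive deriv(j,h) via R2 from blue(j,c), knows(c,h)
round 1: derive deriv(j,i) via R2 from blue(j,c), knows(c,i)
round 2: derive deriv(a,h) via R1 from deriv(a,e), blue(e,h)
round 2: derive deriv(b,c) via R1 from deriv(b,f), blue(f,c)
round 2: derive deriv(b,h) via R1 from deriv(b,f), blue(f,h)
round 2: derive deriv(b,i) via R1 from deriv(b,f), blue(f,i)
round 2: derive deriv(e,e) via R1 from deriv(e,a), blue(a,e)
round 2: derive deriv(e,j) via R1 from deriv(e,a), blue(a,j)
round 2: derive deriv(f,e) via R1 from deriv(f,a), blue(a,e)
round 2: derive deriv(f,j) via R1 from deriv(f,a), blue(a,j)
round 2: derive deriv(i,e) via R1 from deriv(i,a), blue(a,e)
round 2: derive deriv(i,j) via R1 from deriv(i,a), blue(a,j)
round 2: derive conn(a) via R3 from deriv(a,e), deriv(e,a)
round 2: derive conn(b) via R3 from deriv(b,f), deriv(f,a)
round 2: derive conn(e) via R3 from deriv(e,a), deriv(a,c)
round 2: derive conn(f) via R3 from deriv(f,a), deriv(a,c)
round 2: derive conn(i) via R3 from deriv(i,a), deriv(a,c)
round 2: derive conn(j) via R3 from deriv(j,f), deriv(f,a)
round 3: derive deriv(e,c) via R1 from deriv(e,j), blue(j,c)
round 3: derive deriv(i,c) via R1 from deriv(i,j), blue(j,c)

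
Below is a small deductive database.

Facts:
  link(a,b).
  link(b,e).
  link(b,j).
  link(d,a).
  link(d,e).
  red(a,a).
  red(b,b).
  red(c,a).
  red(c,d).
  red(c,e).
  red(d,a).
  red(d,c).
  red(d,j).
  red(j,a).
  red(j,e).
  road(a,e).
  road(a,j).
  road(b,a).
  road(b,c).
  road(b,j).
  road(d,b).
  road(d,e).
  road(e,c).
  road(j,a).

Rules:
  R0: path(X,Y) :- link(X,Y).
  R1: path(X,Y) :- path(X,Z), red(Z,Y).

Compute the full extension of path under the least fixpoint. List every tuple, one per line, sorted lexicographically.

round 1: derive path(a,b) via R0 from link(a,b)
round 1: derive path(b,e) via R0 from link(b,e)
round 1: derive path(b,j) via R0 from link(b,j)
round 1: derive path(d,a) via R0 from link(d,a)
round 1: derive path(d,e) via R0 from link(d,e)
round 2: derive path(b,a) via R1 from path(b,j), red(j,a)

path(a,b)
path(b,a)
path(b,e)
path(b,j)
path(d,a)
path(d,e)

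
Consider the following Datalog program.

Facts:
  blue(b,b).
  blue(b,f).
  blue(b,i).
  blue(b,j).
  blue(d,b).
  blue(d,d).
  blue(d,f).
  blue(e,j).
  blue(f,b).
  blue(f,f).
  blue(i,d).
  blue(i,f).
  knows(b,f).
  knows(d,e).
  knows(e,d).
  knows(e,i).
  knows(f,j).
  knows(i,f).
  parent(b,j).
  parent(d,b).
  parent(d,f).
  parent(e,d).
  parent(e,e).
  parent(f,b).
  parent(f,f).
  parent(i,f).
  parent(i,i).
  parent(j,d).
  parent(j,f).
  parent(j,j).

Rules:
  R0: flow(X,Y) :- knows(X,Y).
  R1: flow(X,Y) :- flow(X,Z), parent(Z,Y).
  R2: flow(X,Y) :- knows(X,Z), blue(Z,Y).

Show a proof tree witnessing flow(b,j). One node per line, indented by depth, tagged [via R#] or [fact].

round 1: derive flow(b,f) via R0 from knows(b,f)
round 1: derive flow(d,e) via R0 from knows(d,e)
round 1: derive flow(e,d) via R0 from knows(e,d)
round 1: derive flow(e,i) via R0 from knows(e,i)
round 1: derive flow(f,j) via R0 from knows(f,j)
round 1: derive flow(i,f) via R0 from knows(i,f)
round 1: derive flow(b,b) via R2 from knows(b,f), blue(f,b)
round 1: derive flow(d,j) via R2 from knows(d,e), blue(e,j)
round 1: derive flow(e,b) via R2 from knows(e,d), blue(d,b)
round 1: derive flow(e,f) via R2 from knows(e,d), blue(d,f)
round 1: derive flow(i,b) via R2 from knows(i,f), blue(f,b)
round 2: derive flow(b,j) via R1 from flow(b,b), parent(b,j)
round 2: derive flow(d,d) via R1 from flow(d,e), parent(e,d)
round 2: derive flow(d,f) via R1 from flow(d,j), parent(j,f)
round 2: derive flow(e,j) via R1 from flow(e,b), parent(b,j)
round 2: derive flow(f,d) via R1 from flow(f,j), parent(j,d)
round 2: derive flow(f,f) via R1 from flow(f,j), parent(j,f)
round 2: derive flow(i,j) via R1 from flow(i,b), parent(b,j)
round 3: derive flow(b,d) via R1 from flow(b,j), parent(j,d)
round 3: derive flow(d,b) via R1 from flow(d,d), parent(d,b)
round 3: derive flow(f,b) via R1 from flow(f,d), parent(d,b)
round 3: derive flow(i,d) via R1 from flow(i,j), parent(j,d)

flow(b,j)  [via R1]
  flow(b,b)  [via R2]
    knows(b,f)  [fact]
    blue(f,b)  [fact]
  parent(b,j)  [fact]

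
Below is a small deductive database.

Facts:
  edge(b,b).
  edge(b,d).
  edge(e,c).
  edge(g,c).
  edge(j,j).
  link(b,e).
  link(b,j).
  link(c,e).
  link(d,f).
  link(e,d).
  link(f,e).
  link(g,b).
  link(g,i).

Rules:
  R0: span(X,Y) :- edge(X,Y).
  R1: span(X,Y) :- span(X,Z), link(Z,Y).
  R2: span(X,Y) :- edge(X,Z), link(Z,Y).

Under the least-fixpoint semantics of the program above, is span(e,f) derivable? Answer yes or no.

round 1: derive span(b,b) via R0 from edge(b,b)
round 1: derive span(b,d) via R0 from edge(b,d)
round 1: derive span(e,c) via R0 from edge(e,c)
round 1: derive span(g,c) via R0 from edge(g,c)
round 1: derive span(j,j) via R0 from edge(j,j)
round 1: derive span(b,e) via R2 from edge(b,b), link(b,e)
round 1: derive span(b,f) via R2 from edge(b,d), link(d,f)
round 1: derive span(b,j) via R2 from edge(b,b), link(b,j)
round 1: derive span(e,e) via R2 from edge(e,c), link(c,e)
round 1: derive span(g,e) via R2 from edge(g,c), link(c,e)
round 2: derive span(e,d) via R1 from span(e,e), link(e,d)
round 2: derive span(g,d) via R1 from span(g,e), link(e,d)
round 3: derive span(e,f) via R1 from span(e,d), link(d,f)
round 3: derive span(g,f) via R1 from span(g,d), link(d,f)

yes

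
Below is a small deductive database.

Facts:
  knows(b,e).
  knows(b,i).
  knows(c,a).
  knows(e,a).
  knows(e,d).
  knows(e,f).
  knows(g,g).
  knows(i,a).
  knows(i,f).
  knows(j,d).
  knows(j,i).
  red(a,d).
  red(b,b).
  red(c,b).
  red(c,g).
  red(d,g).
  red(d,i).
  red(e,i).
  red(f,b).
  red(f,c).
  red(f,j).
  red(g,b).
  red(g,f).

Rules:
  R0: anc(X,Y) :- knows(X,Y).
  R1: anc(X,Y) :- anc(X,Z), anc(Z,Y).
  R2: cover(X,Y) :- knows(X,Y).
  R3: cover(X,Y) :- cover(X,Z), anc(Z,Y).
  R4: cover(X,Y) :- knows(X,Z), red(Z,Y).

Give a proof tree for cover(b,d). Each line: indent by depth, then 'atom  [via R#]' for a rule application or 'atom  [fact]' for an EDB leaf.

cover(b,d)  [via R3]
  cover(b,e)  [via R2]
    knows(b,e)  [fact]
  anc(e,d)  [via R0]
    knows(e,d)  [fact]

round 1: derive anc(b,e) via R0 from knows(b,e)
round 1: derive anc(b,i) via R0 from knows(b,i)
round 1: derive anc(c,a) via R0 from knows(c,a)
round 1: derive anc(e,a) via R0 from knows(e,a)
round 1: derive anc(e,d) via R0 from knows(e,d)
round 1: derive anc(e,f) via R0 from knows(e,f)
round 1: derive anc(g,g) via R0 from knows(g,g)
round 1: derive anc(i,a) via R0 from knows(i,a)
round 1: derive anc(i,f) via R0 from knows(i,f)
round 1: derive anc(j,d) via R0 from knows(j,d)
round 1: derive anc(j,i) via R0 from knows(j,i)
round 1: derive cover(b,e) via R2 from knows(b,e)
round 1: derive cover(b,i) via R2 from knows(b,i)
round 1: derive cover(c,a) via R2 from knows(c,a)
round 1: derive cover(e,a) via R2 from knows(e,a)
round 1: derive cover(e,d) via R2 from knows(e,d)
round 1: derive cover(e,f) via R2 from knows(e,f)
round 1: derive cover(g,g) via R2 from knows(g,g)
round 1: derive cover(i,a) via R2 from knows(i,a)
round 1: derive cover(i,f) via R2 from knows(i,f)
round 1: derive cover(j,d) via R2 from knows(j,d)
round 1: derive cover(j,i) via R2 from knows(j,i)
round 1: derive cover(c,d) via R4 from knows(c,a), red(a,d)
round 1: derive cover(e,b) via R4 from knows(e,f), red(f,b)
round 1: derive cover(e,c) via R4 from knows(e,f), red(f,c)
round 1: derive cover(e,g) via R4 from knows(e,d), red(d,g)
round 1: derive cover(e,i) via R4 from knows(e,d), red(d,i)
round 1: derive cover(e,j) via R4 from knows(e,f), red(f,j)
round 1: derive cover(g,b) via R4 from knows(g,g), red(g,b)
round 1: derive cover(g,f) via R4 from knows(g,g), red(g,f)
round 1: derive cover(i,b) via R4 from knows(i,f), red(f,b)
round 1: derive cover(i,c) via R4 from knows(i,f), red(f,c)
round 1: derive cover(i,d) via R4 from knows(i,a), red(a,d)
round 1: derive cover(i,j) via R4 from knows(i,f), red(f,j)
round 1: derive cover(j,g) via R4 from knows(j,d), red(d,g)
round 2: derive anc(b,a) via R1 from anc(b,e), anc(e,a)
round 2: derive anc(b,d) via R1 from anc(b,e), anc(e,d)
round 2: derive anc(b,f) via R1 from anc(b,e), anc(e,f)
round 2: derive anc(j,a) via R1 from anc(j,i), anc(i,a)
round 2: derive anc(j,f) via R1 from anc(j,i), anc(i,f)
round 2: derive cover(b,a) via R3 from cover(b,e), anc(e,a)
round 2: derive cover(b,d) via R3 from cover(b,e), anc(e,d)
round 2: derive cover(b,f) via R3 from cover(b,e), anc(e,f)
round 2: derive cover(e,e) via R3 from cover(e,b), anc(b,e)
round 2: derive cover(g,e) via R3 from cover(g,b), anc(b,e)
round 2: derive cover(g,i) via R3 from cover(g,b), anc(b,i)
round 2: derive cover(i,e) via R3 from cover(i,b), anc(b,e)
round 2: derive cover(i,i) via R3 from cover(i,b), anc(b,i)
round 2: derive cover(j,a) via R3 from cover(j,i), anc(i,a)
round 2: derive cover(j,f) via R3 from cover(j,i), anc(i,f)
round 3: derive cover(g,a) via R3 from cover(g,b), anc(b,a)
round 3: derive cover(g,d) via R3 from cover(g,b), anc(b,d)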